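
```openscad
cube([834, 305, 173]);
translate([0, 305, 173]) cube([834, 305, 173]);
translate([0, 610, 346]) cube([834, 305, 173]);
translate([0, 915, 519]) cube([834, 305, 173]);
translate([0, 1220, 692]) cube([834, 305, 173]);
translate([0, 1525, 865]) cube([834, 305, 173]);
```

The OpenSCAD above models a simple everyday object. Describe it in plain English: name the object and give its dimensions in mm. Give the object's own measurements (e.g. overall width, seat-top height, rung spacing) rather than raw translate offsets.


A straight staircase of 6 solid steps. Each step is 834 mm wide (x), 305 mm deep (y, the going) and 173 mm tall (the rise). The first step rests on the floor; each subsequent step sits one going further in +y and one rise higher in +z, directly behind and above the previous step with no overlap.


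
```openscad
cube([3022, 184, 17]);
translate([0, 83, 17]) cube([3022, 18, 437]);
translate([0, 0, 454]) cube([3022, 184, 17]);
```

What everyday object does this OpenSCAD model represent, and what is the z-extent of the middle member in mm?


An I-beam. The web height is 437 mm.

Two wide flanges with a thin centred web — an I-beam. Overall 471 mm minus two 17 mm flanges gives a web of 471 − 2·17 = 437 mm.


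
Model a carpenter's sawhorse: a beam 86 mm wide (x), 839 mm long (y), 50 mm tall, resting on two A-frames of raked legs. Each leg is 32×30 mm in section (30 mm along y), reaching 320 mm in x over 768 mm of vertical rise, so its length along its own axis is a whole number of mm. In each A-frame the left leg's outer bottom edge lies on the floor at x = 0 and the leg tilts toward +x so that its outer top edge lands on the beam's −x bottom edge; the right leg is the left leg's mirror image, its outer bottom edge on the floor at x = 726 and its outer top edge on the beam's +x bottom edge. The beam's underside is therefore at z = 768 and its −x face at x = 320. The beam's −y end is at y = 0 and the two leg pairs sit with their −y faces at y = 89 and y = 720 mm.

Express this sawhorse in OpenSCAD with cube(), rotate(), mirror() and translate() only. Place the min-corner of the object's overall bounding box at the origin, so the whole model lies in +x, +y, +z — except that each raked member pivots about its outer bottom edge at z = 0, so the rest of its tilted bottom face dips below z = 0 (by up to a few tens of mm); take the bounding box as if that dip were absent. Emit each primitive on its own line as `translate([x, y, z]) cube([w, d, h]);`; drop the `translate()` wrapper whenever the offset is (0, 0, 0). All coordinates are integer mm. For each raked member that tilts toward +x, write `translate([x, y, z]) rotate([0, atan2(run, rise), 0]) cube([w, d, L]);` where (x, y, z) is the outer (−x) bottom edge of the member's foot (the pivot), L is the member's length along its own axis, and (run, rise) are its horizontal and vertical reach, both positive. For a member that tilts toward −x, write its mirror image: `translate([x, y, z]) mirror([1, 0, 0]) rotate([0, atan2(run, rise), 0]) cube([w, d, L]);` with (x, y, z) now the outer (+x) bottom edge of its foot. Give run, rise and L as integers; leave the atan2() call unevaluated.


// leg length = √(320² + 768²) = 832
// right-leg outer foot x = 2·320 + 86 = 726
// beam min-corner = (320, 0, 768)
translate([320, 0, 768]) cube([86, 839, 50]);
translate([0, 89, 0]) rotate([0, atan2(320, 768), 0]) cube([32, 30, 832]);
translate([726, 89, 0]) mirror([1, 0, 0]) rotate([0, atan2(320, 768), 0]) cube([32, 30, 832]);
translate([0, 720, 0]) rotate([0, atan2(320, 768), 0]) cube([32, 30, 832]);
translate([726, 720, 0]) mirror([1, 0, 0]) rotate([0, atan2(320, 768), 0]) cube([32, 30, 832]);


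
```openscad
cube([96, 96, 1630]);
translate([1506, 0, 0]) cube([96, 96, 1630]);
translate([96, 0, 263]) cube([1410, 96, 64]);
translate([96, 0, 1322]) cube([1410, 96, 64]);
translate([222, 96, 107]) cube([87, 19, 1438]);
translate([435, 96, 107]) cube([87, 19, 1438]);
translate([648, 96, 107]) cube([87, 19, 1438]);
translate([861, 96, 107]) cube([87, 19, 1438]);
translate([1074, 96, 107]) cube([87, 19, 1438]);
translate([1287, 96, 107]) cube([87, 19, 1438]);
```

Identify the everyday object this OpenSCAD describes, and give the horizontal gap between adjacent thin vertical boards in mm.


A fence section. The picket gap is 126 mm.

Two posts, two rails, 6 pickets — a fence section. Span 1410 mm holds 6 pickets of 87 mm with 7 equal gaps: ⌊(1410 − 6·87) / 7⌋ = 126 mm.


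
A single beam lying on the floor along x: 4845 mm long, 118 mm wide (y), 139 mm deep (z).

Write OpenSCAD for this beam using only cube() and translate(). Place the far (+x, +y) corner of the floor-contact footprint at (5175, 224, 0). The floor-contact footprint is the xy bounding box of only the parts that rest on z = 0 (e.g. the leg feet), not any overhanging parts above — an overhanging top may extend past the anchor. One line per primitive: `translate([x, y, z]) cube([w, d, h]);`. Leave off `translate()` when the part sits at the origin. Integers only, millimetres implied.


translate([330, 106, 0]) cube([4845, 118, 139]);


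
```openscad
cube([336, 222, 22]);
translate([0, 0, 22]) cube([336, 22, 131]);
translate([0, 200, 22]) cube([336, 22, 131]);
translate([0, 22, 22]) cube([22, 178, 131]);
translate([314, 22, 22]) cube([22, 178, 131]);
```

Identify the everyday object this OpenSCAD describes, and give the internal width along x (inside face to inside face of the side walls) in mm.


An open box. The internal width is 292 mm.

A 336×222 base slab with four walls standing on it — an open box. The base is 336 mm wide and the walls are 22 mm thick, so the internal width is 336 − 2 × 22 = 292 mm.


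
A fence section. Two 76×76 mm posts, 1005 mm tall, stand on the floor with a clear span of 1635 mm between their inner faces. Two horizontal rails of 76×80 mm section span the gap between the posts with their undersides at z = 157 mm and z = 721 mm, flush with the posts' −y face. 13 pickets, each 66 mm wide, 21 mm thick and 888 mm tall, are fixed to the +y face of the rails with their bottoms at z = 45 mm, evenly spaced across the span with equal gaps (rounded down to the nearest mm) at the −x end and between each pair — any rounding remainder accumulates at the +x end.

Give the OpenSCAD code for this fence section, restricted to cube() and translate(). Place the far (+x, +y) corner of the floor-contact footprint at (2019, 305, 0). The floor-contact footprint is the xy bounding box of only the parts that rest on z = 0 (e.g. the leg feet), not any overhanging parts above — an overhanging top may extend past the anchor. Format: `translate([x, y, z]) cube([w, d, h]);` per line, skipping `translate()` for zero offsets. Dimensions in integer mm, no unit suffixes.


translate([232, 229, 0]) cube([76, 76, 1005]);
translate([1943, 229, 0]) cube([76, 76, 1005]);
translate([308, 229, 157]) cube([1635, 76, 80]);
translate([308, 229, 721]) cube([1635, 76, 80]);
translate([363, 305, 45]) cube([66, 21, 888]);
translate([484, 305, 45]) cube([66, 21, 888]);
translate([605, 305, 45]) cube([66, 21, 888]);
translate([726, 305, 45]) cube([66, 21, 888]);
translate([847, 305, 45]) cube([66, 21, 888]);
translate([968, 305, 45]) cube([66, 21, 888]);
translate([1089, 305, 45]) cube([66, 21, 888]);
translate([1210, 305, 45]) cube([66, 21, 888]);
translate([1331, 305, 45]) cube([66, 21, 888]);
translate([1452, 305, 45]) cube([66, 21, 888]);
translate([1573, 305, 45]) cube([66, 21, 888]);
translate([1694, 305, 45]) cube([66, 21, 888]);
translate([1815, 305, 45]) cube([66, 21, 888]);


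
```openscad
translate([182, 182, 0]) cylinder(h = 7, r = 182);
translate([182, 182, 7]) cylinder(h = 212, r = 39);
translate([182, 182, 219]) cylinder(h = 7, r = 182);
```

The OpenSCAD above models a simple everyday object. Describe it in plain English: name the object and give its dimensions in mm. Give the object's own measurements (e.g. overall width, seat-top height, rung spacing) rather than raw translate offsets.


A spool: two coaxial disc flanges of radius 182 mm and thickness 7 mm, joined by a core cylinder of radius 39 mm and height 212 mm. The lower flange rests on z = 0 and the three cylinders share a vertical axis.


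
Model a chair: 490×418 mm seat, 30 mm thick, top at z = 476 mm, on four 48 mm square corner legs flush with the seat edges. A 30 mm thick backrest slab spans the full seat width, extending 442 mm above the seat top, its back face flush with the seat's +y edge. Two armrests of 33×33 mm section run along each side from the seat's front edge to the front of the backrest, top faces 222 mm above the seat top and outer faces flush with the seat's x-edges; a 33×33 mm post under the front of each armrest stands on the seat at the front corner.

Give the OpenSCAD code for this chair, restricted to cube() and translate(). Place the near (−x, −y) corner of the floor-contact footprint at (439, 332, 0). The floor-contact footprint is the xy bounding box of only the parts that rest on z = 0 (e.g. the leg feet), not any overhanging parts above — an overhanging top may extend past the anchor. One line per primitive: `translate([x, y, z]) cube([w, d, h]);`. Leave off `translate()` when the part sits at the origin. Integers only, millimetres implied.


// leg_h = 476 - 30 = 446
// arm post h = 222 - 33 = 189
translate([439, 332, 446]) cube([490, 418, 30]);
translate([439, 332, 0]) cube([48, 48, 446]);
translate([881, 332, 0]) cube([48, 48, 446]);
translate([439, 702, 0]) cube([48, 48, 446]);
translate([881, 702, 0]) cube([48, 48, 446]);
translate([439, 720, 476]) cube([490, 30, 442]);
translate([439, 332, 665]) cube([33, 388, 33]);
translate([896, 332, 665]) cube([33, 388, 33]);
translate([439, 332, 476]) cube([33, 33, 189]);
translate([896, 332, 476]) cube([33, 33, 189]);


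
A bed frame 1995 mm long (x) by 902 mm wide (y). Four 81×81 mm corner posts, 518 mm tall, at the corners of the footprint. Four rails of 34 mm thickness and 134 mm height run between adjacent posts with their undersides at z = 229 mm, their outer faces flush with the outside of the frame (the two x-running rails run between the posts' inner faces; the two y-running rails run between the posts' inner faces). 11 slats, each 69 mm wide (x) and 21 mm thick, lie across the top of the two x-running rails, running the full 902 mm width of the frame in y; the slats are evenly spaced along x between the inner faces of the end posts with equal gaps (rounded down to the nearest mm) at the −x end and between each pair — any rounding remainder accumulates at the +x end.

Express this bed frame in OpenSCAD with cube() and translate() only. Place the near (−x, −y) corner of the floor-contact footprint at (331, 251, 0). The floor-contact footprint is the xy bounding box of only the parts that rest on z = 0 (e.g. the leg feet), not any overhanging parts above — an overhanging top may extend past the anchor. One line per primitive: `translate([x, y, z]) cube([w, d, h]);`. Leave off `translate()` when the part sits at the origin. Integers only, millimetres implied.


// slat z = rail_z + rail_h = 229 + 134 = 363
// slat gap = ⌊(1833 − 11·69) / 12⌋ = 89
translate([331, 251, 0]) cube([81, 81, 518]);
translate([331, 1072, 0]) cube([81, 81, 518]);
translate([2245, 251, 0]) cube([81, 81, 518]);
translate([2245, 1072, 0]) cube([81, 81, 518]);
translate([412, 251, 229]) cube([1833, 34, 134]);
translate([412, 1119, 229]) cube([1833, 34, 134]);
translate([331, 332, 229]) cube([34, 740, 134]);
translate([2292, 332, 229]) cube([34, 740, 134]);
translate([501, 251, 363]) cube([69, 902, 21]);
translate([659, 251, 363]) cube([69, 902, 21]);
translate([817, 251, 363]) cube([69, 902, 21]);
translate([975, 251, 363]) cube([69, 902, 21]);
translate([1133, 251, 363]) cube([69, 902, 21]);
translate([1291, 251, 363]) cube([69, 902, 21]);
translate([1449, 251, 363]) cube([69, 902, 21]);
translate([1607, 251, 363]) cube([69, 902, 21]);
translate([1765, 251, 363]) cube([69, 902, 21]);
translate([1923, 251, 363]) cube([69, 902, 21]);
translate([2081, 251, 363]) cube([69, 902, 21]);


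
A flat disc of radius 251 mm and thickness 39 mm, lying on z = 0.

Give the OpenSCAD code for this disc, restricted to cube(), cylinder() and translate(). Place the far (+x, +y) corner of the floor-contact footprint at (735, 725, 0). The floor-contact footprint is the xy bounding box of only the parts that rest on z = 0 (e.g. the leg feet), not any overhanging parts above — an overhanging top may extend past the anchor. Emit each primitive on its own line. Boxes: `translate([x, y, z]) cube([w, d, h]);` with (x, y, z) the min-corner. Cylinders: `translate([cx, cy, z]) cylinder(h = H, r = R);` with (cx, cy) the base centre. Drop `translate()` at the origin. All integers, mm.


translate([484, 474, 0]) cylinder(h = 39, r = 251);


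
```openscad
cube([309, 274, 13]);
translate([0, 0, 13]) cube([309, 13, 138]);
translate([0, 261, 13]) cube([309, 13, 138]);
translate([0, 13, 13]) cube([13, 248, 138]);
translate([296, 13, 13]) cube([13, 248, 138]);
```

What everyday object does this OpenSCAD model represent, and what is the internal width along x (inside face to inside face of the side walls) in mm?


An open box. The internal width is 283 mm.

A 309×274 base slab with four walls standing on it — an open box. The base is 309 mm wide and the walls are 13 mm thick, so the internal width is 309 − 2 × 13 = 283 mm.


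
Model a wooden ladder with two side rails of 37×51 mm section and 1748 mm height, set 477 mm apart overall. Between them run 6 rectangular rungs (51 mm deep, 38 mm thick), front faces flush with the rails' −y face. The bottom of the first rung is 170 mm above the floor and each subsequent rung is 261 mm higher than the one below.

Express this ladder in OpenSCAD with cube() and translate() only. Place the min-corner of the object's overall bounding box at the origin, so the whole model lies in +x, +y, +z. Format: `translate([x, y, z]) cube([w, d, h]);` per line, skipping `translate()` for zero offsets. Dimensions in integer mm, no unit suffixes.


cube([37, 51, 1748]);
translate([440, 0, 0]) cube([37, 51, 1748]);
translate([37, 0, 170]) cube([403, 51, 38]);
translate([37, 0, 431]) cube([403, 51, 38]);
translate([37, 0, 692]) cube([403, 51, 38]);
translate([37, 0, 953]) cube([403, 51, 38]);
translate([37, 0, 1214]) cube([403, 51, 38]);
translate([37, 0, 1475]) cube([403, 51, 38]);


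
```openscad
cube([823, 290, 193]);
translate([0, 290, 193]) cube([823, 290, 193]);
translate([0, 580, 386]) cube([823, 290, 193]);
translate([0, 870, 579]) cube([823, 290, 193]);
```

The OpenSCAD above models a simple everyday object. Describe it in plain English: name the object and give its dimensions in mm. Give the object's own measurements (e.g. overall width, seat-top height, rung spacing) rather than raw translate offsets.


A straight staircase of 4 solid steps. Each step is 823 mm wide (x), 290 mm deep (y, the going) and 193 mm tall (the rise). The first step rests on the floor; each subsequent step sits one going further in +y and one rise higher in +z, directly behind and above the previous step with no overlap.


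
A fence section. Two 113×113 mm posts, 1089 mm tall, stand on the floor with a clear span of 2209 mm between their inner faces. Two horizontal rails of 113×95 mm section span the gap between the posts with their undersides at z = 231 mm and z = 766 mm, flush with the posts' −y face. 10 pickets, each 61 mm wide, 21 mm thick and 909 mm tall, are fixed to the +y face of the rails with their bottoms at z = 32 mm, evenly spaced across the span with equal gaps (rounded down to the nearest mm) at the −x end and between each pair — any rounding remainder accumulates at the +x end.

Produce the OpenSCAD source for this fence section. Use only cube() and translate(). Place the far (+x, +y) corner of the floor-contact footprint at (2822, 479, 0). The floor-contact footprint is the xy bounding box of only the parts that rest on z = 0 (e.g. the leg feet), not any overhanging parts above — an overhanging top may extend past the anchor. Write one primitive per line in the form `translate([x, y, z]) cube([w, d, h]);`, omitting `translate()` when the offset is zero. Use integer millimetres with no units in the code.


translate([387, 366, 0]) cube([113, 113, 1089]);
translate([2709, 366, 0]) cube([113, 113, 1089]);
translate([500, 366, 231]) cube([2209, 113, 95]);
translate([500, 366, 766]) cube([2209, 113, 95]);
translate([645, 479, 32]) cube([61, 21, 909]);
translate([851, 479, 32]) cube([61, 21, 909]);
translate([1057, 479, 32]) cube([61, 21, 909]);
translate([1263, 479, 32]) cube([61, 21, 909]);
translate([1469, 479, 32]) cube([61, 21, 909]);
translate([1675, 479, 32]) cube([61, 21, 909]);
translate([1881, 479, 32]) cube([61, 21, 909]);
translate([2087, 479, 32]) cube([61, 21, 909]);
translate([2293, 479, 32]) cube([61, 21, 909]);
translate([2499, 479, 32]) cube([61, 21, 909]);


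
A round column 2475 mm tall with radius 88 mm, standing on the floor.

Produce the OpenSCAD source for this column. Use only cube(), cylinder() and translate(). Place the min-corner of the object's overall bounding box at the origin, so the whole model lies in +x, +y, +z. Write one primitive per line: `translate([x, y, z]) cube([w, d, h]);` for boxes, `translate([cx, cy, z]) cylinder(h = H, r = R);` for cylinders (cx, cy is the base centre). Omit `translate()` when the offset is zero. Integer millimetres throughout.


translate([88, 88, 0]) cylinder(h = 2475, r = 88);


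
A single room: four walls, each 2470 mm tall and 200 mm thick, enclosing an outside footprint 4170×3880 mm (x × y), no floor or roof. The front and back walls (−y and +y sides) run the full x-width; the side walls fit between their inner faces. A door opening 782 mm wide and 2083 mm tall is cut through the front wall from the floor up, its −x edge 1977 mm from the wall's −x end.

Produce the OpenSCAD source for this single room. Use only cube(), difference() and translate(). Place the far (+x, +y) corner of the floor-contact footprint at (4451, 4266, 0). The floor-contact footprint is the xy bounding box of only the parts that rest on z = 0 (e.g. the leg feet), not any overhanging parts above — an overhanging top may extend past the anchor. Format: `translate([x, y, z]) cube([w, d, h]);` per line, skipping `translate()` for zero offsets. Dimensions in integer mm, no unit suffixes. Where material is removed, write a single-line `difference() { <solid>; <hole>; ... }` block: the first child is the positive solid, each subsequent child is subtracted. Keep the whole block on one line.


difference() { translate([281, 386, 0]) cube([4170, 200, 2470]); translate([2258, 386, 0]) cube([782, 200, 2083]); }
translate([281, 4066, 0]) cube([4170, 200, 2470]);
translate([281, 586, 0]) cube([200, 3480, 2470]);
translate([4251, 586, 0]) cube([200, 3480, 2470]);


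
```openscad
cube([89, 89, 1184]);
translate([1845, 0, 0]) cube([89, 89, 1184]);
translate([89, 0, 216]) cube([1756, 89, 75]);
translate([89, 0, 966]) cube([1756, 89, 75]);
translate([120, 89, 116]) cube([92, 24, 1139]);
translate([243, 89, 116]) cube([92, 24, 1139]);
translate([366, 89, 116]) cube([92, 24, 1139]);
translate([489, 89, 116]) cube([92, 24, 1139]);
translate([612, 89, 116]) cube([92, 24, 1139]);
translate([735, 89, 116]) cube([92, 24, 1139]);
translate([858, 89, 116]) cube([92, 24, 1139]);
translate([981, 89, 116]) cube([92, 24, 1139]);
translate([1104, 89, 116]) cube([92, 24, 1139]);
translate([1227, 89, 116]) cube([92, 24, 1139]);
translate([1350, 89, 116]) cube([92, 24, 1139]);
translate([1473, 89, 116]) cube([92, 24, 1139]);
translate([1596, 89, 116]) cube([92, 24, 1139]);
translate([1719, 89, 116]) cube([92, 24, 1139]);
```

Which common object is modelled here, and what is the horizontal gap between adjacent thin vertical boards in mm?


A fence section. The picket gap is 31 mm.

Two posts, two rails, 14 pickets — a fence section. Span 1756 mm holds 14 pickets of 92 mm with 15 equal gaps: ⌊(1756 − 14·92) / 15⌋ = 31 mm.


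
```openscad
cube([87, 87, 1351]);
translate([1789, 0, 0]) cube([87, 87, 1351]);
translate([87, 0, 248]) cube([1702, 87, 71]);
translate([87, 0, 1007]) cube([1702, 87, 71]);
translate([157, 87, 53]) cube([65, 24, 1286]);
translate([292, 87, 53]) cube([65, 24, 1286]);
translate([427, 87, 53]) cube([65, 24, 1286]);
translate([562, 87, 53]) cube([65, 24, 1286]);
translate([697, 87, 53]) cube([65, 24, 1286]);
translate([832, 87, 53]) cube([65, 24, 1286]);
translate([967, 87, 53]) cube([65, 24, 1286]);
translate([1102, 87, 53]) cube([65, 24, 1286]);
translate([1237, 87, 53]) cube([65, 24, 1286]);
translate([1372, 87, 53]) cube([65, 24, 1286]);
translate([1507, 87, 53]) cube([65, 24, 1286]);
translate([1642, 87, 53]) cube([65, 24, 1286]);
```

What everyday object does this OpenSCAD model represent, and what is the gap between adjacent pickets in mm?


A fence section. The picket gap is 70 mm.

Two posts, two rails, 12 pickets — a fence section. Span 1702 mm holds 12 pickets of 65 mm with 13 equal gaps: ⌊(1702 − 12·65) / 13⌋ = 70 mm.


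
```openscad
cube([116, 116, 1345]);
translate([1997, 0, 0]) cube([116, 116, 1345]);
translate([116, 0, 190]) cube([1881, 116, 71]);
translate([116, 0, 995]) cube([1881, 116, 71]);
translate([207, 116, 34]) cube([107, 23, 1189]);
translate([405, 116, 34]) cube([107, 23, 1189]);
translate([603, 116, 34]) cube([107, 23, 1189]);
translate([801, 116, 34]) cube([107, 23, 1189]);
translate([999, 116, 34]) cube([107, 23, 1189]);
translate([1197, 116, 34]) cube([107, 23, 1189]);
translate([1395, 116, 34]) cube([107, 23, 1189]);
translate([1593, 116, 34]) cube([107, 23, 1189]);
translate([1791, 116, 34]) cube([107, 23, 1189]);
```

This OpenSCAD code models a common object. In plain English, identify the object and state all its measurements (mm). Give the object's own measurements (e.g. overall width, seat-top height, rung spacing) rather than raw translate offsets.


A fence section. Two 116×116 mm posts, 1345 mm tall, stand on the floor with a clear span of 1881 mm between their inner faces. Two horizontal rails of 116×71 mm section span the gap between the posts with their undersides at z = 190 mm and z = 995 mm, flush with the posts' −y face. 9 pickets, each 107 mm wide, 23 mm thick and 1189 mm tall, are fixed to the +y face of the rails with their bottoms at z = 34 mm, spaced across the span with a 91 mm gap after the −x post and between neighbouring pickets, with 99 mm left before the +x post.


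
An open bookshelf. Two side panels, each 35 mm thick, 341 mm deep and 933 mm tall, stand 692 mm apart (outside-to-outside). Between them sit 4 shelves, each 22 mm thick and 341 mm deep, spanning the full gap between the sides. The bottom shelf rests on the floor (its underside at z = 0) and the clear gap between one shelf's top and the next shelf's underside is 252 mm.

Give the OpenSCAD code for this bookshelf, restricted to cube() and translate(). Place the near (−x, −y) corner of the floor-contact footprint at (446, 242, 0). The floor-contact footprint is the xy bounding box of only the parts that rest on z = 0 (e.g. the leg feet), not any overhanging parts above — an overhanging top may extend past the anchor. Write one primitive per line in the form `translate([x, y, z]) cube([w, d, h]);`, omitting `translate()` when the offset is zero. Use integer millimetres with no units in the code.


translate([446, 242, 0]) cube([35, 341, 933]);
translate([1103, 242, 0]) cube([35, 341, 933]);
translate([481, 242, 0]) cube([622, 341, 22]);
translate([481, 242, 274]) cube([622, 341, 22]);
translate([481, 242, 548]) cube([622, 341, 22]);
translate([481, 242, 822]) cube([622, 341, 22]);


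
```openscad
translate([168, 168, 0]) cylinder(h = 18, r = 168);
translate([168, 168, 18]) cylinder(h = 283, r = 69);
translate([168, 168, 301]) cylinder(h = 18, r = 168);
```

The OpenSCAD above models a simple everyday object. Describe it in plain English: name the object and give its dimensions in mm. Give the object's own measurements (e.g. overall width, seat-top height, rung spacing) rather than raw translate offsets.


A spool: two coaxial disc flanges of radius 168 mm and thickness 18 mm, joined by a core cylinder of radius 69 mm and height 283 mm. The lower flange rests on z = 0 and the three cylinders share a vertical axis.


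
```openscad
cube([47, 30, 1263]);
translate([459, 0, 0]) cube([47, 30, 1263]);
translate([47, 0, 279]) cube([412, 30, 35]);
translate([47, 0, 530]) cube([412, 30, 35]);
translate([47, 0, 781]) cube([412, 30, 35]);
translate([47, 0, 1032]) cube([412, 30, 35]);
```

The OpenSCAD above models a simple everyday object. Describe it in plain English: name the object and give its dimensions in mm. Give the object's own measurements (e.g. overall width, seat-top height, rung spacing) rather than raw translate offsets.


A straight ladder. Two 47×30 mm vertical rails, 1263 mm tall, stand 506 mm apart (outside-to-outside) with their front faces coplanar on the −y side. 4 rungs, each 30 mm deep and 35 mm tall, span between the inner faces of the rails, front faces flush with the rails. The lowest rung's underside is at z = 279 mm and rungs are spaced 251 mm apart (underside to underside).


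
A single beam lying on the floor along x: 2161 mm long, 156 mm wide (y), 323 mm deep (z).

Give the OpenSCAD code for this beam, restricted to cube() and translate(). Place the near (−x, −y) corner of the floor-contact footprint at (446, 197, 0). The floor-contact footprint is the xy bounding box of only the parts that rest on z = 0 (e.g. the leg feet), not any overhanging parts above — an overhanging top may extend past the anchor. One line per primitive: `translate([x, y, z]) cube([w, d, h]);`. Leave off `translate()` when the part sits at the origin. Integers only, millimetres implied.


translate([446, 197, 0]) cube([2161, 156, 323]);


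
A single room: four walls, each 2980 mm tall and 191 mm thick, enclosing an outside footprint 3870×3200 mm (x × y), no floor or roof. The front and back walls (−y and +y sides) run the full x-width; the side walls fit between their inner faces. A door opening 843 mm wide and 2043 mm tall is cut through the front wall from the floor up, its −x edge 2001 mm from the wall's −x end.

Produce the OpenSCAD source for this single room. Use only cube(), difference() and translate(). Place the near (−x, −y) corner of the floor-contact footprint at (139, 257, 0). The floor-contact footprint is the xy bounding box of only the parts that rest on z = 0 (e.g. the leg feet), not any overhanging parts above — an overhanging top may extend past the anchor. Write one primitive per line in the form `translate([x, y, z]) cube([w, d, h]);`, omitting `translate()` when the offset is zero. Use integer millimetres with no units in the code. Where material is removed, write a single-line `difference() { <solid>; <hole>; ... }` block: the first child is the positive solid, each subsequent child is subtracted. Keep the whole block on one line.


difference() { translate([139, 257, 0]) cube([3870, 191, 2980]); translate([2140, 257, 0]) cube([843, 191, 2043]); }
translate([139, 3266, 0]) cube([3870, 191, 2980]);
translate([139, 448, 0]) cube([191, 2818, 2980]);
translate([3818, 448, 0]) cube([191, 2818, 2980]);


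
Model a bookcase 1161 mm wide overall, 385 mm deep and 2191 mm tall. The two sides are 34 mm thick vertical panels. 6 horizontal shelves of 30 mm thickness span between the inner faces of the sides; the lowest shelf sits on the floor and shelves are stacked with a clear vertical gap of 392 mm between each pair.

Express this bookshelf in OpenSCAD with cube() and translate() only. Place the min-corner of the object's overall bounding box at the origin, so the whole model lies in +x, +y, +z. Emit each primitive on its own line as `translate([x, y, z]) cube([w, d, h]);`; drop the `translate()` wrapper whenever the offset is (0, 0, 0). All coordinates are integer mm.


cube([34, 385, 2191]);
translate([1127, 0, 0]) cube([34, 385, 2191]);
translate([34, 0, 0]) cube([1093, 385, 30]);
translate([34, 0, 422]) cube([1093, 385, 30]);
translate([34, 0, 844]) cube([1093, 385, 30]);
translate([34, 0, 1266]) cube([1093, 385, 30]);
translate([34, 0, 1688]) cube([1093, 385, 30]);
translate([34, 0, 2110]) cube([1093, 385, 30]);


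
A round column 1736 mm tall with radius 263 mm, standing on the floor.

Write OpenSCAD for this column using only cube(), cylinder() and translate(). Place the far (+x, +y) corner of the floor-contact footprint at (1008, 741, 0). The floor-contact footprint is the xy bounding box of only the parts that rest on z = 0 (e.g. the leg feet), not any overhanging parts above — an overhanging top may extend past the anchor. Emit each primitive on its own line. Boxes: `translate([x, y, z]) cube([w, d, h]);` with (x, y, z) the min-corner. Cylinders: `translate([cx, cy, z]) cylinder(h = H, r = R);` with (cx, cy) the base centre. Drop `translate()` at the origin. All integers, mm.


translate([745, 478, 0]) cylinder(h = 1736, r = 263);


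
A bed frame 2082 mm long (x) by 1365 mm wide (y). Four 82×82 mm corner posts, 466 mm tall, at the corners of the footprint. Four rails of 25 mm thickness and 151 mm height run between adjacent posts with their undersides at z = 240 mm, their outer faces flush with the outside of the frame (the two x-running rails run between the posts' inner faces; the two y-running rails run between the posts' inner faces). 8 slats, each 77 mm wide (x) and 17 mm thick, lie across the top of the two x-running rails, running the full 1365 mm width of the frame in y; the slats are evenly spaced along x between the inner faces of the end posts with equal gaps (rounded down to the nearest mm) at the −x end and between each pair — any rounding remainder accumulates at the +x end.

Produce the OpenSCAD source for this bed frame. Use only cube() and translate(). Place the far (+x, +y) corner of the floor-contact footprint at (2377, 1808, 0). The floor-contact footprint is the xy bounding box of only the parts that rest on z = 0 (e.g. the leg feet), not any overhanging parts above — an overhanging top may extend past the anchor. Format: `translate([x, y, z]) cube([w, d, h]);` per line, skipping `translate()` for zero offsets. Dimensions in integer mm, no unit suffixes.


// slat z = rail_z + rail_h = 240 + 151 = 391
// slat gap = ⌊(1918 − 8·77) / 9⌋ = 144
translate([295, 443, 0]) cube([82, 82, 466]);
translate([295, 1726, 0]) cube([82, 82, 466]);
translate([2295, 443, 0]) cube([82, 82, 466]);
translate([2295, 1726, 0]) cube([82, 82, 466]);
translate([377, 443, 240]) cube([1918, 25, 151]);
translate([377, 1783, 240]) cube([1918, 25, 151]);
translate([295, 525, 240]) cube([25, 1201, 151]);
translate([2352, 525, 240]) cube([25, 1201, 151]);
translate([521, 443, 391]) cube([77, 1365, 17]);
translate([742, 443, 391]) cube([77, 1365, 17]);
translate([963, 443, 391]) cube([77, 1365, 17]);
translate([1184, 443, 391]) cube([77, 1365, 17]);
translate([1405, 443, 391]) cube([77, 1365, 17]);
translate([1626, 443, 391]) cube([77, 1365, 17]);
translate([1847, 443, 391]) cube([77, 1365, 17]);
translate([2068, 443, 391]) cube([77, 1365, 17]);


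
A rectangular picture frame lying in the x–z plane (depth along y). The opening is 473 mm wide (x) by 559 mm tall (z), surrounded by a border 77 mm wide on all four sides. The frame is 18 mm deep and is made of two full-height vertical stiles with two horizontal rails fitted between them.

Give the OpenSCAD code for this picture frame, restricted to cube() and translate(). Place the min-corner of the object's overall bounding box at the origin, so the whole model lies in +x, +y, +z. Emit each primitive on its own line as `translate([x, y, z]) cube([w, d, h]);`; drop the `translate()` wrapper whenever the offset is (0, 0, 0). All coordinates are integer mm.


cube([77, 18, 713]);
translate([550, 0, 0]) cube([77, 18, 713]);
translate([77, 0, 0]) cube([473, 18, 77]);
translate([77, 0, 636]) cube([473, 18, 77]);


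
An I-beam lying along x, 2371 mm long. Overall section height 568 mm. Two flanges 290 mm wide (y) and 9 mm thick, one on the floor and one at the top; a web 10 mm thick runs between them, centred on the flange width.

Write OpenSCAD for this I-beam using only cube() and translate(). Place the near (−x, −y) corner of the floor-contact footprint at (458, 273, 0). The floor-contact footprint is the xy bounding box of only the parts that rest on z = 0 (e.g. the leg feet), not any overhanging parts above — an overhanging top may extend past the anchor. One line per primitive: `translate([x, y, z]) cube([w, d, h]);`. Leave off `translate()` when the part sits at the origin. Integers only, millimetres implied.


translate([458, 273, 0]) cube([2371, 290, 9]);
translate([458, 413, 9]) cube([2371, 10, 550]);
translate([458, 273, 559]) cube([2371, 290, 9]);


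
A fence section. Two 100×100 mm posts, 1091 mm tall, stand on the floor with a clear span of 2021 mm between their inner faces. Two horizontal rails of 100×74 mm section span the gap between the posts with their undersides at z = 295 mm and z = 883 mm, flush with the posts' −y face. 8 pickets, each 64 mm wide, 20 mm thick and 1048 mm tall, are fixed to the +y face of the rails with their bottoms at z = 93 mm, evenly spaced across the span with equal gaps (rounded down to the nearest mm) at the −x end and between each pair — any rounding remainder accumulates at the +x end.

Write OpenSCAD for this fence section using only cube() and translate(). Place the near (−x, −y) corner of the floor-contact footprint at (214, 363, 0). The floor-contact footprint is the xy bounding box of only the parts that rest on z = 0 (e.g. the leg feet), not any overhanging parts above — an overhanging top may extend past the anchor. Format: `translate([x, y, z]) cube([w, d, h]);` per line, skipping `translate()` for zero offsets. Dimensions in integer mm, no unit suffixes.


translate([214, 363, 0]) cube([100, 100, 1091]);
translate([2335, 363, 0]) cube([100, 100, 1091]);
translate([314, 363, 295]) cube([2021, 100, 74]);
translate([314, 363, 883]) cube([2021, 100, 74]);
translate([481, 463, 93]) cube([64, 20, 1048]);
translate([712, 463, 93]) cube([64, 20, 1048]);
translate([943, 463, 93]) cube([64, 20, 1048]);
translate([1174, 463, 93]) cube([64, 20, 1048]);
translate([1405, 463, 93]) cube([64, 20, 1048]);
translate([1636, 463, 93]) cube([64, 20, 1048]);
translate([1867, 463, 93]) cube([64, 20, 1048]);
translate([2098, 463, 93]) cube([64, 20, 1048]);


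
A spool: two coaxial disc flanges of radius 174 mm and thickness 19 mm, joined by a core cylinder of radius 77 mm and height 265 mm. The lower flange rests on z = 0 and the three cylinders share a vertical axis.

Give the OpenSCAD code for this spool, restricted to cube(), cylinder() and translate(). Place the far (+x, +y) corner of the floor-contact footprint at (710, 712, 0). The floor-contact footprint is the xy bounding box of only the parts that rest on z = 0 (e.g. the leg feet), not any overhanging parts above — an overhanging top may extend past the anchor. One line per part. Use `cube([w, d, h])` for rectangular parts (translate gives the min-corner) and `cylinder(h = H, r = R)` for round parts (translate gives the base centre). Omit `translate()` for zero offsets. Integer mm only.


translate([536, 538, 0]) cylinder(h = 19, r = 174);
translate([536, 538, 19]) cylinder(h = 265, r = 77);
translate([536, 538, 284]) cylinder(h = 19, r = 174);


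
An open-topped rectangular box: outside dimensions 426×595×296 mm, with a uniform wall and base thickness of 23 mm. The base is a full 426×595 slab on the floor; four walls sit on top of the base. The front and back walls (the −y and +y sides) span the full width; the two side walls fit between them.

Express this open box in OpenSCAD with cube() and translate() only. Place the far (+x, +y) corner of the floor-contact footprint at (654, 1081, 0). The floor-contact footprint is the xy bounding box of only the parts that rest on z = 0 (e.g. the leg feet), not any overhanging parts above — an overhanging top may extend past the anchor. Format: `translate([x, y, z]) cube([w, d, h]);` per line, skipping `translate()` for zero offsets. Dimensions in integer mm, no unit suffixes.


translate([228, 486, 0]) cube([426, 595, 23]);
translate([228, 486, 23]) cube([426, 23, 273]);
translate([228, 1058, 23]) cube([426, 23, 273]);
translate([228, 509, 23]) cube([23, 549, 273]);
translate([631, 509, 23]) cube([23, 549, 273]);


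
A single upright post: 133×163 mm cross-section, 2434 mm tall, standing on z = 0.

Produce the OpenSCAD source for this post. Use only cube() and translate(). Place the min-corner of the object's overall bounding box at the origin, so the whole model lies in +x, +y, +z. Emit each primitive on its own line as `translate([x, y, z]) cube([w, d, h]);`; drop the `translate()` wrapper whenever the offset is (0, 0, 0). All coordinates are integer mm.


cube([133, 163, 2434]);


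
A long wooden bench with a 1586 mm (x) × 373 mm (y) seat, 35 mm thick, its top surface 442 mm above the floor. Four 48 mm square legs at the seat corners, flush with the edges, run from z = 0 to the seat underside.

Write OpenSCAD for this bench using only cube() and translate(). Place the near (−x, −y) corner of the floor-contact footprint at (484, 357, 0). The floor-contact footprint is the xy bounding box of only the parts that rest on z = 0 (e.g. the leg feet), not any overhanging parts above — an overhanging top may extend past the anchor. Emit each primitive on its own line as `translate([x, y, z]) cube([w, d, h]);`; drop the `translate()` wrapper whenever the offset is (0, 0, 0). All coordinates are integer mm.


translate([484, 357, 407]) cube([1586, 373, 35]);
translate([484, 357, 0]) cube([48, 48, 407]);
translate([484, 682, 0]) cube([48, 48, 407]);
translate([2022, 357, 0]) cube([48, 48, 407]);
translate([2022, 682, 0]) cube([48, 48, 407]);


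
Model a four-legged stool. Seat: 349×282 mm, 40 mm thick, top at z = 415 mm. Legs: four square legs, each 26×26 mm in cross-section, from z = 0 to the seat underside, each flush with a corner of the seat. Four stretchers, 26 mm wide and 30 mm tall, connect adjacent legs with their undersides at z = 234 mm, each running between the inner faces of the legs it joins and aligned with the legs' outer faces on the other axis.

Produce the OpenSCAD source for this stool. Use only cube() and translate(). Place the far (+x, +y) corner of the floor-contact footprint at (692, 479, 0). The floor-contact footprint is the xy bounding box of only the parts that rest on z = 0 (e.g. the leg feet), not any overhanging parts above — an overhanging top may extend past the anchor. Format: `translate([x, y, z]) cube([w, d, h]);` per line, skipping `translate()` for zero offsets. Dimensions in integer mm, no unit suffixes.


translate([343, 197, 375]) cube([349, 282, 40]);
translate([343, 197, 0]) cube([26, 26, 375]);
translate([666, 197, 0]) cube([26, 26, 375]);
translate([343, 453, 0]) cube([26, 26, 375]);
translate([666, 453, 0]) cube([26, 26, 375]);
translate([369, 197, 234]) cube([297, 26, 30]);
translate([369, 453, 234]) cube([297, 26, 30]);
translate([343, 223, 234]) cube([26, 230, 30]);
translate([666, 223, 234]) cube([26, 230, 30]);


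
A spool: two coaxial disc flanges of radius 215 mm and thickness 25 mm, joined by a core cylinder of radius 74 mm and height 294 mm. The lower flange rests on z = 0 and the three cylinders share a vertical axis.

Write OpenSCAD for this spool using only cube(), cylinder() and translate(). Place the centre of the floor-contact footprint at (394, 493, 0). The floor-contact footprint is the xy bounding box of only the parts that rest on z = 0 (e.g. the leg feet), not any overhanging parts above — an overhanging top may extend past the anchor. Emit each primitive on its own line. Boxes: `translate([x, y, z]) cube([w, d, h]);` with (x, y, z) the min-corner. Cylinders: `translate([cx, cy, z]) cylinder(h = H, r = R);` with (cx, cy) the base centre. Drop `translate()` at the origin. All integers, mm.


translate([394, 493, 0]) cylinder(h = 25, r = 215);
translate([394, 493, 25]) cylinder(h = 294, r = 74);
translate([394, 493, 319]) cylinder(h = 25, r = 215);
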